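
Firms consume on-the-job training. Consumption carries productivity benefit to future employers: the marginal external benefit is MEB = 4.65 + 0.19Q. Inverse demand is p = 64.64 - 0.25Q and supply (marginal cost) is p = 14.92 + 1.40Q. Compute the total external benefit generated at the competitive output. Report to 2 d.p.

Market equilibrium (private): 14.92 + 1.40Q = 64.64 - 0.25Q → Q_m = 30.1333.
Total external benefit = ∫₀^{Q_m} (4.65 + 0.19Q) dQ = 4.65×30.1333 + ½×0.19×30.1333² = 226.3813.

226.38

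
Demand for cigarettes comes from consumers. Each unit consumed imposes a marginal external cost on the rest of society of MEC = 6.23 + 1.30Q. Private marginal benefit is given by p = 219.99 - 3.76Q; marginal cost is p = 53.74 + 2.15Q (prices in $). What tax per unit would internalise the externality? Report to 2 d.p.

Social marginal benefit = demand − MEC = 213.76 - 5.06Q.
Set SMB = MC: 213.76 - 5.06Q = 53.74 + 2.15Q → Q* = 22.1942.
The Pigouvian tax equals MEC at Q*: 6.23 + 1.30×22.1942 = 35.0825.

tax = $35.08 per unit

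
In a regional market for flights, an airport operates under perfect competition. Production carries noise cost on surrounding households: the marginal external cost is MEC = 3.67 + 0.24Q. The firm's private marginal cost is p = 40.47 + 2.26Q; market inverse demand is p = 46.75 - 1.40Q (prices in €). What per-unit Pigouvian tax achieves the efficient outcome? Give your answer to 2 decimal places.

tax = €3.83 per unit

Social marginal cost = private MC + MEC = 44.14 + 2.50Q.
Set SMC = demand: 44.14 + 2.50Q = 46.75 - 1.40Q → Q* = 0.6692.
The Pigouvian tax equals MEC at Q*: 3.67 + 0.24×0.6692 = 3.8306.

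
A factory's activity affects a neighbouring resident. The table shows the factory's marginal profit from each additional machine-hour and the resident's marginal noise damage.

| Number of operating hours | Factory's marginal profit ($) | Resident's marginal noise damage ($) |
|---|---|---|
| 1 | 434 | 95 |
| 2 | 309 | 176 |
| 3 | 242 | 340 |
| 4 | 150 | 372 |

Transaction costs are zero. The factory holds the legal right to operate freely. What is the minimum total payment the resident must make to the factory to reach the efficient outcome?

$392

Left alone the factory would choose level 4 (marginal profit stays positive).
Efficient level: k* = 2 (marginal profit ≥ marginal noise damage through 2).
The resident must at least cover the factory's forgone profit from cutting 4→2: 242 + 150 = 392.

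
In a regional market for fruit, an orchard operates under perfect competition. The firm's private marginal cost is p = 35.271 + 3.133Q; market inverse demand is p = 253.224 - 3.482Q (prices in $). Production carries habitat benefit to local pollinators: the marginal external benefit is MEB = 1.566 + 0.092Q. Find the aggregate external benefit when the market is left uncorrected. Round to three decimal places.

$101.534

Market equilibrium (private): 35.271 + 3.133Q = 253.224 - 3.482Q → Q_m = 32.9483.
Total external benefit = ∫₀^{Q_m} (1.566 + 0.092Q) dQ = 1.566×32.9483 + ½×0.092×32.9483² = 101.5342.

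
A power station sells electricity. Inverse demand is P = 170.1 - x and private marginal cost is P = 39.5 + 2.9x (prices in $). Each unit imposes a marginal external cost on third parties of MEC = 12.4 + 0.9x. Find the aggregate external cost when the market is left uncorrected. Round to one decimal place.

$919.9

Market equilibrium (private): 39.5 + 2.9x = 170.1 - x → x_m = 33.4872.
Total external cost = ∫₀^{x_m} (12.4 + 0.9x) dx = 12.4×33.4872 + ½×0.9×33.4872² = 919.8679.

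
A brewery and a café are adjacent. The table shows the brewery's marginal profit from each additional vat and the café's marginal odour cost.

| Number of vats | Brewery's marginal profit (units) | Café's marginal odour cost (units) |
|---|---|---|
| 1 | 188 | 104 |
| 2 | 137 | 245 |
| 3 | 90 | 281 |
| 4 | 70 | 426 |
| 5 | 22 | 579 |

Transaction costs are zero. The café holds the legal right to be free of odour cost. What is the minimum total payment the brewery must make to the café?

Efficient level: marginal profit ≥ marginal odour cost through level 1, so k* = 1.
With the café holding the right, the brewery must at least compensate total damage at k*: 104 = 104.

104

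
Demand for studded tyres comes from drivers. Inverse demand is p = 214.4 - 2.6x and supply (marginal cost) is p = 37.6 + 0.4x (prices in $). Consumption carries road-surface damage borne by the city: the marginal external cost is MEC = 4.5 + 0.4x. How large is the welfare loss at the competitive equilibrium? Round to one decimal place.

DWL = $115.9

Market equilibrium (private): 37.6 + 0.4x = 214.4 - 2.6x → x_m = 58.9333.
Social marginal benefit = demand − MEC = 209.9 - 3.0x.
Set SMB = MC: 209.9 - 3.0x = 37.6 + 0.4x → x* = 50.6765.
The loss is the area between SMB and MC from x* to x_m; with linear curves that's a triangle of height MEC(x_m).
DWL = ½ × 8.2568 × 28.0733 = 115.8978.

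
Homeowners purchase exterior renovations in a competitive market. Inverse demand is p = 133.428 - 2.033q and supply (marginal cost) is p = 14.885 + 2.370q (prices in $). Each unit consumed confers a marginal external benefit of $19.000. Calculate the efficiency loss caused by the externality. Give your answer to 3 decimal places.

DWL = $40.995

Market equilibrium (private): 14.885 + 2.370q = 133.428 - 2.033q → q_m = 26.9232.
Social marginal benefit = demand + MEB = 152.428 - 2.033q.
Set SMB = MC: 152.428 - 2.033q = 14.885 + 2.370q → q* = 31.2385.
The welfare-loss triangle has base |q_m − q*| and height MEB(q_m) (the vertical gap between SMB and MC is zero at q* and MEB at q_m).
DWL = ½ × 4.3153 × 19.0000 = 40.9954.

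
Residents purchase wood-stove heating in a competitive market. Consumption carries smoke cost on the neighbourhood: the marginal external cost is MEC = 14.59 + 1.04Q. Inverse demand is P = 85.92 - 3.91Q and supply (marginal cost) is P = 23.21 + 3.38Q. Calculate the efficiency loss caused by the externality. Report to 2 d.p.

Market equilibrium (private): 23.21 + 3.38Q = 85.92 - 3.91Q → Q_m = 8.6022.
Social marginal benefit = demand − MEC = 71.33 - 4.95Q.
Set SMB = MC: 71.33 - 4.95Q = 23.21 + 3.38Q → Q* = 5.7767.
The welfare-loss triangle has base |Q_m − Q*| and height MEC(Q_m) (the vertical gap between SMB and MC is zero at Q* and MEC at Q_m).
DWL = ½ × 2.8255 × 23.5363 = 33.2509.

DWL = 33.25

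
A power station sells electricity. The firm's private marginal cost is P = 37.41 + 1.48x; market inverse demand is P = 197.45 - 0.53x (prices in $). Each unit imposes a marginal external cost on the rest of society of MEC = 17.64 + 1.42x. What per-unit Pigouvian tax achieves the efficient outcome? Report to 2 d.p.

tax = $76.59 per unit

Social marginal cost = private MC + MEC = 55.05 + 2.90x.
Set SMC = demand: 55.05 + 2.90x = 197.45 - 0.53x → x* = 41.5160.
The Pigouvian tax equals MEC at x*: 17.64 + 1.42×41.5160 = 76.5927.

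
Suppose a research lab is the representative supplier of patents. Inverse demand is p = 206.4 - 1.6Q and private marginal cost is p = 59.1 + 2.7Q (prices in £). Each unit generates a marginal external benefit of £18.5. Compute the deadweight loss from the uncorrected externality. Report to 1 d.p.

DWL = £39.8

Market equilibrium (private): 59.1 + 2.7Q = 206.4 - 1.6Q → Q_m = 34.2558.
Social marginal cost = private MC − MEB = 40.6 + 2.7Q.
Set SMC = demand: 40.6 + 2.7Q = 206.4 - 1.6Q → Q* = 38.5581.
Height of the DWL triangle at Q_m is demand(Q_m) − SMC(Q_m) = MEB(Q_m) = 18.5000.
DWL = ½ × 4.3023 × 18.5000 = 39.7963.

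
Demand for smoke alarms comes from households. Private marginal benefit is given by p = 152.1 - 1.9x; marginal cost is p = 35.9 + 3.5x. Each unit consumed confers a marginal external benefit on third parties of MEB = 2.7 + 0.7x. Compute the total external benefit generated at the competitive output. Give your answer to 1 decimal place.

Market equilibrium (private): 35.9 + 3.5x = 152.1 - 1.9x → x_m = 21.5185.
Total external benefit = ∫₀^{x_m} (2.7 + 0.7x) dx = 2.7×21.5185 + ½×0.7×21.5185² = 220.1660.

220.2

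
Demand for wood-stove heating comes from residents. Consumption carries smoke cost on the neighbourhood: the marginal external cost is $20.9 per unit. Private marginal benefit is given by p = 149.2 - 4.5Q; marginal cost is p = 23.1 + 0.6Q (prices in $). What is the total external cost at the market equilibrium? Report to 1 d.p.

$516.8

Market equilibrium (private): 23.1 + 0.6Q = 149.2 - 4.5Q → Q_m = 24.7255.
Total external cost = MEC × Q_m = 20.9 × 24.7255 = 516.7630.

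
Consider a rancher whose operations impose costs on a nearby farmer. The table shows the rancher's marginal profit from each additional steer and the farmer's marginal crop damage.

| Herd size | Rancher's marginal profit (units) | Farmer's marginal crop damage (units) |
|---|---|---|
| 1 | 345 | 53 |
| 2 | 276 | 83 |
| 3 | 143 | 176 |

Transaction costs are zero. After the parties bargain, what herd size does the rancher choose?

Bargaining reaches the level where marginal profit last exceeds marginal crop damage.
That holds through level 2 (276 ≥ 83) but not at 3 (143 < 176).

2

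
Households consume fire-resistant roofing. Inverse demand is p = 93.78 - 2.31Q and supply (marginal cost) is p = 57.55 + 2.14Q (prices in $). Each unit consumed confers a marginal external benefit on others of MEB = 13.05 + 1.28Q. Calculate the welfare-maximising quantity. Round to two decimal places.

Social marginal benefit = demand + MEB = 106.83 - 1.03Q.
Set SMB = MC: 106.83 - 1.03Q = 57.55 + 2.14Q → Q* = 15.5457.

Q* = 15.55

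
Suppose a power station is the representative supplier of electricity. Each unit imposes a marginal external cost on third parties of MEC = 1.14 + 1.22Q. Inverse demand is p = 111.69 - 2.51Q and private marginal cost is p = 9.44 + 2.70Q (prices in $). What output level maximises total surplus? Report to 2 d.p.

Social marginal cost = private MC + MEC = 10.58 + 3.92Q.
Set SMC = demand: 10.58 + 3.92Q = 111.69 - 2.51Q → Q* = 15.7247.

Q* = 15.72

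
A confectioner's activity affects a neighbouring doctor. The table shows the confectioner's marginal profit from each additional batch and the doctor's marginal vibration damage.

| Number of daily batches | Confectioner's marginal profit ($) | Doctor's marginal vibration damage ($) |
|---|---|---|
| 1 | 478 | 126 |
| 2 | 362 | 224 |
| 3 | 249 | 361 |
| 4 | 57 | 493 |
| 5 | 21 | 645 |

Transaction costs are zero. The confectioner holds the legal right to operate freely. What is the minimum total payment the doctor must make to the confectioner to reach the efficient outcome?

$327

Left alone the confectioner would choose level 5 (marginal profit stays positive).
Efficient level: k* = 2 (marginal profit ≥ marginal vibration damage through 2).
The doctor must at least cover the confectioner's forgone profit from cutting 5→2: 249 + 57 + 21 = 327.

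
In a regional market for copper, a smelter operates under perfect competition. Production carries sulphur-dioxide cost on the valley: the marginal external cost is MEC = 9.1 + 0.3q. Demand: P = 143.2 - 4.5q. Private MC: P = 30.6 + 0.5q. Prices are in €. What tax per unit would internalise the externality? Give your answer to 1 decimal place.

Social marginal cost = private MC + MEC = 39.7 + 0.8q.
Set SMC = demand: 39.7 + 0.8q = 143.2 - 4.5q → q* = 19.5283.
The Pigouvian tax equals MEC at q*: 9.1 + 0.3×19.5283 = 14.9585.

tax = €15.0 per unit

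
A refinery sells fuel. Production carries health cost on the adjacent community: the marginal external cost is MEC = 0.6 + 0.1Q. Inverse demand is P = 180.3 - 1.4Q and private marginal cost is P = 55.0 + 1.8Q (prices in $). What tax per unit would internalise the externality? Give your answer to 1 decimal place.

tax = $4.4 per unit

Social marginal cost = private MC + MEC = 55.6 + 1.9Q.
Set SMC = demand: 55.6 + 1.9Q = 180.3 - 1.4Q → Q* = 37.7879.
The Pigouvian tax equals MEC at Q*: 0.6 + 0.1×37.7879 = 4.3788.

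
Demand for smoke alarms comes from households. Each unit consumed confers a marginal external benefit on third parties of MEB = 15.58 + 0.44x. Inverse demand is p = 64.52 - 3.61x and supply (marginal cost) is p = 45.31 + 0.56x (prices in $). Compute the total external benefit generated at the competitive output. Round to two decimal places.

Market equilibrium (private): 45.31 + 0.56x = 64.52 - 3.61x → x_m = 4.6067.
Total external benefit = ∫₀^{x_m} (15.58 + 0.44x) dx = 15.58×4.6067 + ½×0.44×4.6067² = 76.4412.

$76.44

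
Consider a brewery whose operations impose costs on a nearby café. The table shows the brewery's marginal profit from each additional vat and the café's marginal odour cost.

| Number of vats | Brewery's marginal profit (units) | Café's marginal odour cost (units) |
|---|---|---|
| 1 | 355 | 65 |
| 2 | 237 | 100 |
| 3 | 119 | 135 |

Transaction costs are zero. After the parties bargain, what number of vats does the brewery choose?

2

Bargaining reaches the level where marginal profit last exceeds marginal odour cost.
That holds through level 2 (237 ≥ 100) but not at 3 (119 < 135).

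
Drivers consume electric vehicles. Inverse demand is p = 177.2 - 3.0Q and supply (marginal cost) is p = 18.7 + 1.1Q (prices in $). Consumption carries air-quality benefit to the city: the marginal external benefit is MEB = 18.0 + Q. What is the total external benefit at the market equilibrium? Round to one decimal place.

Market equilibrium (private): 18.7 + 1.1Q = 177.2 - 3.0Q → Q_m = 38.6585.
Total external benefit = ∫₀^{Q_m} (18.0 + 1.0Q) dQ = 18.0×38.6585 + ½×1.0×38.6585² = 1443.0928.

$1443.1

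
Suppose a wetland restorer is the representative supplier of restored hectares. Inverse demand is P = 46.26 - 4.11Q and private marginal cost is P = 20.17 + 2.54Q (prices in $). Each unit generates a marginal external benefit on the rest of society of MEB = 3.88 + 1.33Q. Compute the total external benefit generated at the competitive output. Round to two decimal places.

$25.46

Market equilibrium (private): 20.17 + 2.54Q = 46.26 - 4.11Q → Q_m = 3.9233.
Total external benefit = ∫₀^{Q_m} (3.88 + 1.33Q) dQ = 3.88×3.9233 + ½×1.33×3.9233² = 25.4583.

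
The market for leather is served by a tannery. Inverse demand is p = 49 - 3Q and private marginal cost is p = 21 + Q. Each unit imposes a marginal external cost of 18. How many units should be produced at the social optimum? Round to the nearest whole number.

Q* = 3

Social marginal cost = private MC + MEC = 39 + Q.
Set SMC = demand: 39 + Q = 49 - 3Q → Q* = 2.5000.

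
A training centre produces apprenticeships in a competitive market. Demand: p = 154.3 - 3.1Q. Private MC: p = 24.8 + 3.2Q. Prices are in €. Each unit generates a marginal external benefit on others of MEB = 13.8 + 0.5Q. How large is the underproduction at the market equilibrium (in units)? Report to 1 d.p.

4.2 units

Market equilibrium (private): 24.8 + 3.2Q = 154.3 - 3.1Q → Q_m = 20.5556.
Social marginal cost = private MC − MEB = 11.0 + 2.7Q.
Set SMC = demand: 11.0 + 2.7Q = 154.3 - 3.1Q → Q* = 24.7069.
Gap = |20.5556 − 24.7069| = 4.1513.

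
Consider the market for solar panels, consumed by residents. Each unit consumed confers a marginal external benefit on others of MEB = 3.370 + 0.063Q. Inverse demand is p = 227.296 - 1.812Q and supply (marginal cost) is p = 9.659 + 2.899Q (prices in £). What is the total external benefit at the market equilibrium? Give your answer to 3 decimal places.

£222.914

Market equilibrium (private): 9.659 + 2.899Q = 227.296 - 1.812Q → Q_m = 46.1976.
Total external benefit = ∫₀^{Q_m} (3.370 + 0.063Q) dQ = 3.370×46.1976 + ½×0.063×46.1976² = 222.9138.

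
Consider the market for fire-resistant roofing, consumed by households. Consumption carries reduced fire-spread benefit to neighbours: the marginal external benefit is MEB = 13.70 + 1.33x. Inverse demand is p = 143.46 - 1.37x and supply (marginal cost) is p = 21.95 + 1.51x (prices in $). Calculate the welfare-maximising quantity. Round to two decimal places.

x* = 87.23

Social marginal benefit = demand + MEB = 157.16 - 0.04x.
Set SMB = MC: 157.16 - 0.04x = 21.95 + 1.51x → x* = 87.2323.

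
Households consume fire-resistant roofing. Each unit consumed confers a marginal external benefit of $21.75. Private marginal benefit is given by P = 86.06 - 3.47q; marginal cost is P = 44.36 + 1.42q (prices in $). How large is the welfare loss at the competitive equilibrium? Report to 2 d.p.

DWL = $48.37

Market equilibrium (private): 44.36 + 1.42q = 86.06 - 3.47q → q_m = 8.5276.
Social marginal benefit = demand + MEB = 107.81 - 3.47q.
Set SMB = MC: 107.81 - 3.47q = 44.36 + 1.42q → q* = 12.9755.
Between q* and q_m the wedge SMB − MC runs linearly from 0 to MEB(q_m), so the loss is a triangle.
DWL = ½ × 4.4479 × 21.7500 = 48.3709.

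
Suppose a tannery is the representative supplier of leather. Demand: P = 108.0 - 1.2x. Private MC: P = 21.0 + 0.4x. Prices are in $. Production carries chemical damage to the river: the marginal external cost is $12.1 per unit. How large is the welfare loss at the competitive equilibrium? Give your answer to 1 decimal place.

Market equilibrium (private): 21.0 + 0.4x = 108.0 - 1.2x → x_m = 54.3750.
Social marginal cost = private MC + MEC = 33.1 + 0.4x.
Set SMC = demand: 33.1 + 0.4x = 108.0 - 1.2x → x* = 46.8125.
Between x* and x_m the wedge SMC − demand runs linearly from 0 to MEC(x_m), so the loss is a triangle.
DWL = ½ × 7.5625 × 12.1000 = 45.7531.

DWL = $45.8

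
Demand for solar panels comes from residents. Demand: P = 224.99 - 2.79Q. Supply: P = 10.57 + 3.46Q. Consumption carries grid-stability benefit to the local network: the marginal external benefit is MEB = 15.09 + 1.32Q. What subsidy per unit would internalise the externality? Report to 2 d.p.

subsidy = 76.54 per unit

Social marginal benefit = demand + MEB = 240.08 - 1.47Q.
Set SMB = MC: 240.08 - 1.47Q = 10.57 + 3.46Q → Q* = 46.5538.
The Pigouvian subsidy equals MEB at Q*: 15.09 + 1.32×46.5538 = 76.5410.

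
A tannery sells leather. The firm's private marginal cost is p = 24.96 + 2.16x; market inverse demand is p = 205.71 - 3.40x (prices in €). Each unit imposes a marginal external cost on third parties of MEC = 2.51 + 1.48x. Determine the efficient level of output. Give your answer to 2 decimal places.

Social marginal cost = private MC + MEC = 27.47 + 3.64x.
Set SMC = demand: 27.47 + 3.64x = 205.71 - 3.40x → x* = 25.3182.

x* = 25.32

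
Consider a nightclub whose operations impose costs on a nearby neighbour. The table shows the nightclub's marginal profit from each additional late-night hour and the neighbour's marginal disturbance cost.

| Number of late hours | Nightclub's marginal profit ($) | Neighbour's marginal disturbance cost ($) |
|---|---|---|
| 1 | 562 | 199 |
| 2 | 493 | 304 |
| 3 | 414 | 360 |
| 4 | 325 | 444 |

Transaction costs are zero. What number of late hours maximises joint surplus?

Bargaining reaches the level where marginal profit last exceeds marginal disturbance cost.
That holds through level 3 (414 ≥ 360) but not at 4 (325 < 444).

3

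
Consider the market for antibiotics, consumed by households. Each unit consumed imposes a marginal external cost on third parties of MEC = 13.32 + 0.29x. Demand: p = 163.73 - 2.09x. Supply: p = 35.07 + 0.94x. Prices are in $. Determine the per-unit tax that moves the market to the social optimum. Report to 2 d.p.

Social marginal benefit = demand − MEC = 150.41 - 2.38x.
Set SMB = MC: 150.41 - 2.38x = 35.07 + 0.94x → x* = 34.7410.
The Pigouvian tax equals MEC at x*: 13.32 + 0.29×34.7410 = 23.3949.

tax = $23.39 per unit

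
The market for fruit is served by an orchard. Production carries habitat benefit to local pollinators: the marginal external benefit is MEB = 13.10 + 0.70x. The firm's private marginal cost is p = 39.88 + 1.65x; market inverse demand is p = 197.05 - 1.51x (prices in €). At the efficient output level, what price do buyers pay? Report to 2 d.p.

Social marginal cost = private MC − MEB = 26.78 + 0.95x.
Set SMC = demand: 26.78 + 0.95x = 197.05 - 1.51x → x* = 69.2154.
Consumer price on the demand curve at x*: 197.05 − 1.51×69.2154 = 92.5347.

P = €92.53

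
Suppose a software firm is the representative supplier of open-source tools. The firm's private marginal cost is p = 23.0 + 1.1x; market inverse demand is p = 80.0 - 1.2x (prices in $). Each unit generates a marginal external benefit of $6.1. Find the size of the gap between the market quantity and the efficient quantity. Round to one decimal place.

Market equilibrium (private): 23.0 + 1.1x = 80.0 - 1.2x → x_m = 24.7826.
Social marginal cost = private MC − MEB = 16.9 + 1.1x.
Set SMC = demand: 16.9 + 1.1x = 80.0 - 1.2x → x* = 27.4348.
Gap = |24.7826 − 27.4348| = 2.6522.

2.7 units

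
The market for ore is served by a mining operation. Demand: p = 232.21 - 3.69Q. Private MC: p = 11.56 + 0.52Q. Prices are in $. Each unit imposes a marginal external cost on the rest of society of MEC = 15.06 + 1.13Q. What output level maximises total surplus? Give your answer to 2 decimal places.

Social marginal cost = private MC + MEC = 26.62 + 1.65Q.
Set SMC = demand: 26.62 + 1.65Q = 232.21 - 3.69Q → Q* = 38.5000.

Q* = 38.50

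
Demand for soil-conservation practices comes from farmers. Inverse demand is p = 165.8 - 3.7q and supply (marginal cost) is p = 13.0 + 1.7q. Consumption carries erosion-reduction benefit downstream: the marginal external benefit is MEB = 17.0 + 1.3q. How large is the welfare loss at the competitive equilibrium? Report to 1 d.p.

DWL = 352.8

Market equilibrium (private): 13.0 + 1.7q = 165.8 - 3.7q → q_m = 28.2963.
Social marginal benefit = demand + MEB = 182.8 - 2.4q.
Set SMB = MC: 182.8 - 2.4q = 13.0 + 1.7q → q* = 41.4146.
Height of the DWL triangle at q_m is SMB(q_m) − MC(q_m) = MEB(q_m) = 53.7852.
DWL = ½ × 13.1183 × 53.7852 = 352.7852.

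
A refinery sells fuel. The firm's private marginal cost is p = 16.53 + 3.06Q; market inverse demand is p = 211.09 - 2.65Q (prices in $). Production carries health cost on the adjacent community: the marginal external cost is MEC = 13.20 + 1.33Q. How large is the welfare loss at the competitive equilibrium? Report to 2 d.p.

DWL = $243.21

Market equilibrium (private): 16.53 + 3.06Q = 211.09 - 2.65Q → Q_m = 34.0736.
Social marginal cost = private MC + MEC = 29.73 + 4.39Q.
Set SMC = demand: 29.73 + 4.39Q = 211.09 - 2.65Q → Q* = 25.7614.
The loss is the area between SMC and demand from Q* to Q_m; with linear curves that's a triangle of height MEC(Q_m).
DWL = ½ × 8.3122 × 58.5178 = 243.2058.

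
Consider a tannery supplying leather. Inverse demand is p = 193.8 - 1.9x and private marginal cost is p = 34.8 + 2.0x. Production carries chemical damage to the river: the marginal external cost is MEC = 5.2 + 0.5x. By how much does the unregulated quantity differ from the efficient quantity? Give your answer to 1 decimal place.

Market equilibrium (private): 34.8 + 2.0x = 193.8 - 1.9x → x_m = 40.7692.
Social marginal cost = private MC + MEC = 40.0 + 2.5x.
Set SMC = demand: 40.0 + 2.5x = 193.8 - 1.9x → x* = 34.9545.
Gap = |40.7692 − 34.9545| = 5.8147.

5.8 units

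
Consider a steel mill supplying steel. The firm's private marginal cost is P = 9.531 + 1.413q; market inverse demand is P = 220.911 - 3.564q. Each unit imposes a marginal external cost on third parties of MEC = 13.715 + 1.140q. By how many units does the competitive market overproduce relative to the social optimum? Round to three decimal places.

10.157 units

Market equilibrium (private): 9.531 + 1.413q = 220.911 - 3.564q → q_m = 42.4714.
Social marginal cost = private MC + MEC = 23.246 + 2.553q.
Set SMC = demand: 23.246 + 2.553q = 220.911 - 3.564q → q* = 32.3140.
Gap = |42.4714 − 32.3140| = 10.1574.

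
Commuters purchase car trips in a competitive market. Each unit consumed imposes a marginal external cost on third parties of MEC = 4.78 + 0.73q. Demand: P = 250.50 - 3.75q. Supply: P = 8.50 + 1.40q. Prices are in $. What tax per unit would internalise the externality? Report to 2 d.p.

Social marginal benefit = demand − MEC = 245.72 - 4.48q.
Set SMB = MC: 245.72 - 4.48q = 8.50 + 1.40q → q* = 40.3435.
The Pigouvian tax equals MEC at q*: 4.78 + 0.73×40.3435 = 34.2308.

tax = $34.23 per unit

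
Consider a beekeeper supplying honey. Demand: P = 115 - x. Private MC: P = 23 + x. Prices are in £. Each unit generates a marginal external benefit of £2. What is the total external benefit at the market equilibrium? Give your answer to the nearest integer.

£92

Market equilibrium (private): 23 + x = 115 - x → x_m = 46.0000.
Total external benefit = MEB × x_m = 2 × 46.0000 = 92.0000.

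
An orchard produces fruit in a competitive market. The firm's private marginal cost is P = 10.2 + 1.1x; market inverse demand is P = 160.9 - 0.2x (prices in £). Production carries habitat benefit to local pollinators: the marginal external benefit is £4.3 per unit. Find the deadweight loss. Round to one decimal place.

Market equilibrium (private): 10.2 + 1.1x = 160.9 - 0.2x → x_m = 115.9231.
Social marginal cost = private MC − MEB = 5.9 + 1.1x.
Set SMC = demand: 5.9 + 1.1x = 160.9 - 0.2x → x* = 119.2308.
Between x* and x_m the wedge demand − SMC runs linearly from 0 to MEB(x_m), so the loss is a triangle.
DWL = ½ × 3.3077 × 4.3000 = 7.1116.

DWL = £7.1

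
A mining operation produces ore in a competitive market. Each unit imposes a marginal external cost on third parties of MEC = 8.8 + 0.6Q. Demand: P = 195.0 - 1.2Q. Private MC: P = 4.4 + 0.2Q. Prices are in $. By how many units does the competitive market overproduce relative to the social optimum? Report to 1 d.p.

Market equilibrium (private): 4.4 + 0.2Q = 195.0 - 1.2Q → Q_m = 136.1429.
Social marginal cost = private MC + MEC = 13.2 + 0.8Q.
Set SMC = demand: 13.2 + 0.8Q = 195.0 - 1.2Q → Q* = 90.9000.
Gap = |136.1429 − 90.9000| = 45.2429.

45.2 units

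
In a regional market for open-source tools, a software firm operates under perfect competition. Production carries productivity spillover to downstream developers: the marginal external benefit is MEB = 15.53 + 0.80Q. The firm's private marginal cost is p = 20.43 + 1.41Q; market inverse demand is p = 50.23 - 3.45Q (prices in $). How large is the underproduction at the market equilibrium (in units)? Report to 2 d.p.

5.03 units

Market equilibrium (private): 20.43 + 1.41Q = 50.23 - 3.45Q → Q_m = 6.1317.
Social marginal cost = private MC − MEB = 4.90 + 0.61Q.
Set SMC = demand: 4.90 + 0.61Q = 50.23 - 3.45Q → Q* = 11.1650.
Gap = |6.1317 − 11.1650| = 5.0333.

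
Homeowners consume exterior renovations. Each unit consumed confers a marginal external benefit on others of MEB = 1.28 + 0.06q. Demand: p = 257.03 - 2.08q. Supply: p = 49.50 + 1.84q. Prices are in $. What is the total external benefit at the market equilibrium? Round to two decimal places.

Market equilibrium (private): 49.50 + 1.84q = 257.03 - 2.08q → q_m = 52.9413.
Total external benefit = ∫₀^{q_m} (1.28 + 0.06q) dq = 1.28×52.9413 + ½×0.06×52.9413² = 151.8483.

$151.85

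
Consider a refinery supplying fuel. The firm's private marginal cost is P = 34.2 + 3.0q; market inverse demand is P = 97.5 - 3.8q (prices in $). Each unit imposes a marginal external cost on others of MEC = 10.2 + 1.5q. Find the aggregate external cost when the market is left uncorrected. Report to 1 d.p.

Market equilibrium (private): 34.2 + 3.0q = 97.5 - 3.8q → q_m = 9.3088.
Total external cost = ∫₀^{q_m} (10.2 + 1.5q) dq = 10.2×9.3088 + ½×1.5×9.3088² = 159.9401.

$159.9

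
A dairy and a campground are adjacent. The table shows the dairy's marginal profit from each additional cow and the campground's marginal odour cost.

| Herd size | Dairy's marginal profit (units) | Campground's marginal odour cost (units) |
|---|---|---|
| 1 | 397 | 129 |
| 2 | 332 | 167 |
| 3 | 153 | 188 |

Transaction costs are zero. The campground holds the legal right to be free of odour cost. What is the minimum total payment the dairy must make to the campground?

Efficient level: marginal profit ≥ marginal odour cost through level 2, so k* = 2.
With the campground holding the right, the dairy must at least compensate total damage at k*: 129 + 167 = 296.

296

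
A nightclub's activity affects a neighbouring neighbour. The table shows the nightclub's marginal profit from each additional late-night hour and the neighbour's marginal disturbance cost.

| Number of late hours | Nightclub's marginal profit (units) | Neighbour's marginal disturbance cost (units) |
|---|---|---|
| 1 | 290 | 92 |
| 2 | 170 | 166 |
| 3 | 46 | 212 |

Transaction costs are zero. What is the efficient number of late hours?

Bargaining reaches the level where marginal profit last exceeds marginal disturbance cost.
That holds through level 2 (170 ≥ 166) but not at 3 (46 < 212).

2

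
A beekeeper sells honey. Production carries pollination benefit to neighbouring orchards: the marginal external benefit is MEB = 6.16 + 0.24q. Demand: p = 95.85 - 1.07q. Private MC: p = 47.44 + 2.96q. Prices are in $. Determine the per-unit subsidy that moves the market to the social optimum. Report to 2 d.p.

subsidy = $9.62 per unit

Social marginal cost = private MC − MEB = 41.28 + 2.72q.
Set SMC = demand: 41.28 + 2.72q = 95.85 - 1.07q → q* = 14.3984.
The Pigouvian subsidy equals MEB at q*: 6.16 + 0.24×14.3984 = 9.6156.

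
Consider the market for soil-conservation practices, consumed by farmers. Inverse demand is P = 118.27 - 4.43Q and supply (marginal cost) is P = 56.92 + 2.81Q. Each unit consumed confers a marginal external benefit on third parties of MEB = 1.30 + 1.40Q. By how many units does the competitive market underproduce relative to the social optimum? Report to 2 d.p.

2.25 units

Market equilibrium (private): 56.92 + 2.81Q = 118.27 - 4.43Q → Q_m = 8.4738.
Social marginal benefit = demand + MEB = 119.57 - 3.03Q.
Set SMB = MC: 119.57 - 3.03Q = 56.92 + 2.81Q → Q* = 10.7277.
Gap = |8.4738 − 10.7277| = 2.2539.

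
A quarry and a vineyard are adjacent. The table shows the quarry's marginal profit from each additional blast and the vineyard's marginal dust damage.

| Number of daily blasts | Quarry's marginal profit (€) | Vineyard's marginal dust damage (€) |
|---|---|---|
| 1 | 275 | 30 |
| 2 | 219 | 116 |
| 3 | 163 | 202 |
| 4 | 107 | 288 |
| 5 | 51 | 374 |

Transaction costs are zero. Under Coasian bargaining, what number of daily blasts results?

Bargaining reaches the level where marginal profit last exceeds marginal dust damage.
That holds through level 2 (219 ≥ 116) but not at 3 (163 < 202).

2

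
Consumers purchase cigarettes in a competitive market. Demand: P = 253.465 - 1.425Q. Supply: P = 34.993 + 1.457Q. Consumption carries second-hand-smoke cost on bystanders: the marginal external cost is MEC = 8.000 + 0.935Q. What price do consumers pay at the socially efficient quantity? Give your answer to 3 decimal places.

P = 174.890

Social marginal benefit = demand − MEC = 245.465 - 2.360Q.
Set SMB = MC: 245.465 - 2.360Q = 34.993 + 1.457Q → Q* = 55.1407.
Consumer price on the demand curve at Q*: 253.465 − 1.425×55.1407 = 174.8895.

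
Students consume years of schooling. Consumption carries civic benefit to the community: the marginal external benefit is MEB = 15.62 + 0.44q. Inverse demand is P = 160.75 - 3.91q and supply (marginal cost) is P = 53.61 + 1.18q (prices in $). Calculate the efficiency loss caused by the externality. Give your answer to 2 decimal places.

DWL = $66.57

Market equilibrium (private): 53.61 + 1.18q = 160.75 - 3.91q → q_m = 21.0491.
Social marginal benefit = demand + MEB = 176.37 - 3.47q.
Set SMB = MC: 176.37 - 3.47q = 53.61 + 1.18q → q* = 26.4000.
Height of the DWL triangle at q_m is SMB(q_m) − MC(q_m) = MEB(q_m) = 24.8816.
DWL = ½ × 5.3509 × 24.8816 = 66.5695.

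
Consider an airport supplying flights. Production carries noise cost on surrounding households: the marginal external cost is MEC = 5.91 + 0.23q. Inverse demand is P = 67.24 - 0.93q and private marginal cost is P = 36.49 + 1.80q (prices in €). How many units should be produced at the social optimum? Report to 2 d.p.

Social marginal cost = private MC + MEC = 42.40 + 2.03q.
Set SMC = demand: 42.40 + 2.03q = 67.24 - 0.93q → q* = 8.3919.

q* = 8.39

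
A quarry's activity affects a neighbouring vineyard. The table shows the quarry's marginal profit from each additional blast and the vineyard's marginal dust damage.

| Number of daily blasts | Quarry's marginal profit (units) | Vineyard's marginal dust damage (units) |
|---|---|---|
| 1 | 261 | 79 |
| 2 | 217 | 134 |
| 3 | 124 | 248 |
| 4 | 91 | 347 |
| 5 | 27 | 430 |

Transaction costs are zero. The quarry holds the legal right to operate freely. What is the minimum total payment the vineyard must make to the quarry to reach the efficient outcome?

Left alone the quarry would choose level 5 (marginal profit stays positive).
Efficient level: k* = 2 (marginal profit ≥ marginal dust damage through 2).
The vineyard must at least cover the quarry's forgone profit from cutting 5→2: 124 + 91 + 27 = 242.

242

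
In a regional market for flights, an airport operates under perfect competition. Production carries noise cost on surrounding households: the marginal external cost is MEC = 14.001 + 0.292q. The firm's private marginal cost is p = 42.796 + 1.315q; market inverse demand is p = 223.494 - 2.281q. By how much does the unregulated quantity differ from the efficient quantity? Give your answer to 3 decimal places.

Market equilibrium (private): 42.796 + 1.315q = 223.494 - 2.281q → q_m = 50.2497.
Social marginal cost = private MC + MEC = 56.797 + 1.607q.
Set SMC = demand: 56.797 + 1.607q = 223.494 - 2.281q → q* = 42.8747.
Gap = |50.2497 − 42.8747| = 7.3750.

7.375 units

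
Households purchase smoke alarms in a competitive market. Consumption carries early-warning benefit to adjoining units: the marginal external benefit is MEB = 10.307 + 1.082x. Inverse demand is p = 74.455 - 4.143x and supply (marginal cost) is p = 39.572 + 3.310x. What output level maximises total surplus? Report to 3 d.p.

x* = 7.093

Social marginal benefit = demand + MEB = 84.762 - 3.061x.
Set SMB = MC: 84.762 - 3.061x = 39.572 + 3.310x → x* = 7.0931.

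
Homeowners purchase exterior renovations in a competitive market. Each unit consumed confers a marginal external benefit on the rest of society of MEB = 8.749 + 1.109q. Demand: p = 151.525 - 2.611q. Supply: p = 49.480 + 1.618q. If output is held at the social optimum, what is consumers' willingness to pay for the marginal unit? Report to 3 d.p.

P = 58.806

Social marginal benefit = demand + MEB = 160.274 - 1.502q.
Set SMB = MC: 160.274 - 1.502q = 49.480 + 1.618q → q* = 35.5109.
Consumer price on the demand curve at q*: 151.525 − 2.611×35.5109 = 58.8060.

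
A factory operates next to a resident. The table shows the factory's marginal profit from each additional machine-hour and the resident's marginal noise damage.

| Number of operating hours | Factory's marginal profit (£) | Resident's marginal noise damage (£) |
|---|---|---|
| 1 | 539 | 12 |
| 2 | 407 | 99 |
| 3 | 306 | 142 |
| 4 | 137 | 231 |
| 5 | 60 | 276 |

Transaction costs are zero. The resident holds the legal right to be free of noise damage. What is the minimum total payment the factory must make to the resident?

Efficient level: marginal profit ≥ marginal noise damage through level 3, so k* = 3.
With the resident holding the right, the factory must at least compensate total damage at k*: 12 + 99 + 142 = 253.

£253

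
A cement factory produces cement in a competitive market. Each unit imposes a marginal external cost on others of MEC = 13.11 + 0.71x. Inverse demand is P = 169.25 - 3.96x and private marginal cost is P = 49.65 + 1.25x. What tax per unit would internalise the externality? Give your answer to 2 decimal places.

Social marginal cost = private MC + MEC = 62.76 + 1.96x.
Set SMC = demand: 62.76 + 1.96x = 169.25 - 3.96x → x* = 17.9882.
The Pigouvian tax equals MEC at x*: 13.11 + 0.71×17.9882 = 25.8816.

tax = 25.88 per unit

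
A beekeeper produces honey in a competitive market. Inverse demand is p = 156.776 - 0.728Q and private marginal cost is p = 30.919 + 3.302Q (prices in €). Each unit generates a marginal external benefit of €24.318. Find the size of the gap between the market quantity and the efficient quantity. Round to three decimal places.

Market equilibrium (private): 30.919 + 3.302Q = 156.776 - 0.728Q → Q_m = 31.2300.
Social marginal cost = private MC − MEB = 6.601 + 3.302Q.
Set SMC = demand: 6.601 + 3.302Q = 156.776 - 0.728Q → Q* = 37.2643.
Gap = |31.2300 − 37.2643| = 6.0343.

6.034 units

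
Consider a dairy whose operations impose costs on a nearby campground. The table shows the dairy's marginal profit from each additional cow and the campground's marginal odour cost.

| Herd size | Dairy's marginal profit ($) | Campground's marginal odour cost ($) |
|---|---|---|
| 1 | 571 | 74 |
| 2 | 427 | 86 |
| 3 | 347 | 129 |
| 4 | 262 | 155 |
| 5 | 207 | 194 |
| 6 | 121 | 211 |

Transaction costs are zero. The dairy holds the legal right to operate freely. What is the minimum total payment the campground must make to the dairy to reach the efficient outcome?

$121

Left alone the dairy would choose level 6 (marginal profit stays positive).
Efficient level: k* = 5 (marginal profit ≥ marginal odour cost through 5).
The campground must at least cover the dairy's forgone profit from cutting 6→5: 121 = 121.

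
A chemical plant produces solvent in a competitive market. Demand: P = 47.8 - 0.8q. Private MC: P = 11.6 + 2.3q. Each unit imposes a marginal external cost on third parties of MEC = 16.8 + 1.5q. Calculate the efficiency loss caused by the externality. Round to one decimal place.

Market equilibrium (private): 11.6 + 2.3q = 47.8 - 0.8q → q_m = 11.6774.
Social marginal cost = private MC + MEC = 28.4 + 3.8q.
Set SMC = demand: 28.4 + 3.8q = 47.8 - 0.8q → q* = 4.2174.
Height of the DWL triangle at q_m is SMC(q_m) − demand(q_m) = MEC(q_m) = 34.3161.
DWL = ½ × 7.4600 × 34.3161 = 127.9991.

DWL = 128.0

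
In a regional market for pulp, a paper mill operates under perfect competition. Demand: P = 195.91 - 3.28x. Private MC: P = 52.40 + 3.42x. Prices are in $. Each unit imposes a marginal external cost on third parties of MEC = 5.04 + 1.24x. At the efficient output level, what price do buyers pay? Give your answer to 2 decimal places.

Social marginal cost = private MC + MEC = 57.44 + 4.66x.
Set SMC = demand: 57.44 + 4.66x = 195.91 - 3.28x → x* = 17.4395.
Consumer price on the demand curve at x*: 195.91 − 3.28×17.4395 = 138.7084.

P = $138.71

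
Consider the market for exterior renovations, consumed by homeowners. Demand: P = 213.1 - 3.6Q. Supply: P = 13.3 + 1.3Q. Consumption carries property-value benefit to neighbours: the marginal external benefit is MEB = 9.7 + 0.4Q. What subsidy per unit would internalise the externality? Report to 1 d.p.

Social marginal benefit = demand + MEB = 222.8 - 3.2Q.
Set SMB = MC: 222.8 - 3.2Q = 13.3 + 1.3Q → Q* = 46.5556.
The Pigouvian subsidy equals MEB at Q*: 9.7 + 0.4×46.5556 = 28.3222.

subsidy = 28.3 per unit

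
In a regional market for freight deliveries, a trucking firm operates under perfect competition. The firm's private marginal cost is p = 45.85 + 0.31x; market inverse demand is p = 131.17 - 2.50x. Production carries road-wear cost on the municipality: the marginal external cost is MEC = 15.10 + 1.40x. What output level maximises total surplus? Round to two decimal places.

x* = 16.68

Social marginal cost = private MC + MEC = 60.95 + 1.71x.
Set SMC = demand: 60.95 + 1.71x = 131.17 - 2.50x → x* = 16.6793.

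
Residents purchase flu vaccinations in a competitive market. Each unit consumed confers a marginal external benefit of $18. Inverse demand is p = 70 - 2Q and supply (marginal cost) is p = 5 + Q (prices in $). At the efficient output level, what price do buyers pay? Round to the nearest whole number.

P = $15

Social marginal benefit = demand + MEB = 88 - 2Q.
Set SMB = MC: 88 - 2Q = 5 + Q → Q* = 27.6667.
Consumer price on the demand curve at Q*: 70 − 2×27.6667 = 14.6666.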